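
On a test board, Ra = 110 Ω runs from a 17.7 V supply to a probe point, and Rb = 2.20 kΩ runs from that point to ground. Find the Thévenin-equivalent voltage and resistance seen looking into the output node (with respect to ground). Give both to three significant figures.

V_th = 16.9 V, R_th = 105 Ω

V_th is the open-circuit tap voltage: 17.7 × 2200/(110 + 2200) = 16.9 V.
With the supply zeroed, Ra and Rb appear in parallel from the tap: R_th = Ra‖Rb = (110 × 2200)/2310 = 105 Ω.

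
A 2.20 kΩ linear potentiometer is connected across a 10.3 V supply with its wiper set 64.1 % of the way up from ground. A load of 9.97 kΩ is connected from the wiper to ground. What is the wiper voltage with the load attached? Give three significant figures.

The wiper splits the pot into (1−α)R = 789.8 Ω above and αR = 1410 Ω below.
Lower section ‖ load = 1235 Ω.
V_wiper = 10.3 × 1235/(789.8 + 1235) = 6.28 V.

V ≈ 6.28 V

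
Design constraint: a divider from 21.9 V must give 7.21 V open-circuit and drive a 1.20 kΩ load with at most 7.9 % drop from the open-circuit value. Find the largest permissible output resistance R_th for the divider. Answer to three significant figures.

Loading drop = R_th/(R_th + R_L) ≤ 0.0790, so R_th ≤ R_L · ε/(1−ε) = 1.20 kΩ × 0.0790/0.9210 = 103 Ω.
(Any R1, R2 with R2/(R1+R2) = 0.329 and R1‖R2 ≤ 103 Ω will meet the spec.)

R_th ≤ 103 Ω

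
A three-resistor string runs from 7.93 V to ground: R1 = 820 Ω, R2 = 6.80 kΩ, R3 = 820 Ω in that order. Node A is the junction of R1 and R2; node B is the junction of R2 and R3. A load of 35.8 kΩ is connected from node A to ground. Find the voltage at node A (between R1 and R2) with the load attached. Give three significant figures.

V ≈ 7.01 V

Below node A the series string R2+R3 = 7620 Ω sits in parallel with the 35800 Ω load: 6283 Ω.
V_A = 7.93 × 6283/(820 + 6283) = 7.01 V.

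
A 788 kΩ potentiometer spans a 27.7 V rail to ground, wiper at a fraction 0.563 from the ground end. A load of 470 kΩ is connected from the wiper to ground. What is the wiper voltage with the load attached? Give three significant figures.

V ≈ 11.0 V

The wiper splits the pot into (1−α)R = 344.4 kΩ above and αR = 443.6 kΩ below.
Lower section ‖ load = 228.2 kΩ.
V_wiper = 27.7 × 228.2/(344.4 + 228.2) = 11.0 V.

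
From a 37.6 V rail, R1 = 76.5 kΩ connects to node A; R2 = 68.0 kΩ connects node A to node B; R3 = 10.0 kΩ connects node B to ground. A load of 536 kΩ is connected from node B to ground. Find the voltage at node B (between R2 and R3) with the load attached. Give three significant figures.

At node B, R3 is in parallel with the load: R3‖R_L = 9.817 kΩ.
Below node A the resistance is R2 + (R3‖R_L) = 77.82 kΩ, so V_A = 37.6 × 77.82/154.3 = 18.96 V.
Then V_B = V_A × (R3‖R_L)/(R2 + R3‖R_L) = 18.96 × 9.817/77.82 = 2.39 V.

V ≈ 2.39 V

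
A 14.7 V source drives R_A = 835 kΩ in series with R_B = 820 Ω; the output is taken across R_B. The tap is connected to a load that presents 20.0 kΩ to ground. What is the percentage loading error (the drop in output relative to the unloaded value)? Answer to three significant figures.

The divider's output (Thévenin) resistance is R_A‖R_B = 819.2 Ω.
Fractional drop under load = R_th/(R_th + R_L) = 819.2 / (819.2 + 20000) = 0.03935.
So the output falls by 3.93 %.

3.93 %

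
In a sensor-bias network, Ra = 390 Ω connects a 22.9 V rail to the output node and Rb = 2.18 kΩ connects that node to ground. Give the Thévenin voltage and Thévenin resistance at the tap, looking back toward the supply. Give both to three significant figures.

V_th = 19.4 V, R_th = 331 Ω

V_th is the open-circuit tap voltage: 22.9 × 2180/(390 + 2180) = 19.4 V.
With the supply zeroed, Ra and Rb appear in parallel from the tap: R_th = Ra‖Rb = (390 × 2180)/2570 = 331 Ω.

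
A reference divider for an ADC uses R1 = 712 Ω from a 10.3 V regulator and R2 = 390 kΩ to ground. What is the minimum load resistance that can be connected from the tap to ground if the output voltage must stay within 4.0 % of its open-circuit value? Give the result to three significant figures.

Output resistance R_th = R1‖R2 = (712 × 390000)/390700 = 710.7 Ω.
The fractional drop is R_th/(R_th + R_L); requiring this ≤ 0.0400 gives R_L ≥ R_th(1/0.0400 − 1) = 710.7 × 24.00 = 17.1 kΩ.

R_L(min) ≈ 17.1 kΩ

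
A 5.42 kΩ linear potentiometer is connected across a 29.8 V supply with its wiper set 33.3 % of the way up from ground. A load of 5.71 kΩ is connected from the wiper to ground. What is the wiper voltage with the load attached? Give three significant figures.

V ≈ 8.20 V

The wiper splits the pot into (1−α)R = 3.615 kΩ above and αR = 1.805 kΩ below.
Lower section ‖ load = 1.371 kΩ.
V_wiper = 29.8 × 1.371/(3.615 + 1.371) = 8.20 V.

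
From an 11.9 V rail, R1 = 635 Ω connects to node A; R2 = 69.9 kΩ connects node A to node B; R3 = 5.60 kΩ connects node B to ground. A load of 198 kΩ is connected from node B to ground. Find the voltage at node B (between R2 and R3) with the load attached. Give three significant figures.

V ≈ 0.853 V

At node B, R3 is in parallel with the load: R3‖R_L = 5446 Ω.
Below node A the resistance is R2 + (R3‖R_L) = 75350 Ω, so V_A = 11.9 × 75350/75980 = 11.80 V.
Then V_B = V_A × (R3‖R_L)/(R2 + R3‖R_L) = 11.80 × 5446/75350 = 0.853 V.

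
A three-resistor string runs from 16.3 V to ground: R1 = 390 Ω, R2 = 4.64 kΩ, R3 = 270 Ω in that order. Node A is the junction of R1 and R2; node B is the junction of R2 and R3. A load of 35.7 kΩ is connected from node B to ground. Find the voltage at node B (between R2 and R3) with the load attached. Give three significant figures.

At node B, R3 is in parallel with the load: R3‖R_L = 268.0 Ω.
Below node A the resistance is R2 + (R3‖R_L) = 4908 Ω, so V_A = 16.3 × 4908/5298 = 15.10 V.
Then V_B = V_A × (R3‖R_L)/(R2 + R3‖R_L) = 15.10 × 268.0/4908 = 0.824 V.

V ≈ 0.824 V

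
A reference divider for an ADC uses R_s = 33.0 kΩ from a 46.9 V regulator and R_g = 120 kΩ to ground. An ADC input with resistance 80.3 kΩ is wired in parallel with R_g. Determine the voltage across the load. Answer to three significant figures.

V_out ≈ 27.8 V

The load sits in parallel with R_g: R_g‖R_L = (120 × 80.3) / (120 + 80.3) = 48.11 kΩ.
V_out = 46.9 × 48.11 / (33.0 + 48.11) = 46.9 × 48.11/81.11 = 27.8 V.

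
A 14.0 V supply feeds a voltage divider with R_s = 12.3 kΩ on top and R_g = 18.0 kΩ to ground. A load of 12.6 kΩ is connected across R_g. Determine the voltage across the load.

V_out ≈ 5.26 V

The load sits in parallel with R_g: R_g‖R_L = (18.0 × 12.6) / (18.0 + 12.6) = 7.412 kΩ.
V_out = 14.0 × 7.412 / (12.3 + 7.412) = 14.0 × 7.412/19.71 = 5.26 V.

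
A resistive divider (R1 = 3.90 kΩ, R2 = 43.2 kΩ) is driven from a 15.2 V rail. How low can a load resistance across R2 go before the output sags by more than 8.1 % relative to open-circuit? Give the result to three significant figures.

Output resistance R_th = R1‖R2 = (3.90 × 43.2)/47.10 = 3.577 kΩ.
The fractional drop is R_th/(R_th + R_L); requiring this ≤ 0.0810 gives R_L ≥ R_th(1/0.0810 − 1) = 3.577 × 11.35 = 40.6 kΩ.

R_L(min) ≈ 40.6 kΩ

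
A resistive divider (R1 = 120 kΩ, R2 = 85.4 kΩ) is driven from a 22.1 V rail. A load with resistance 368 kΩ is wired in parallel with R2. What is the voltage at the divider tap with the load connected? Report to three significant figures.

The load sits in parallel with R2: R2‖R_L = (85.4 × 368) / (85.4 + 368) = 69.31 kΩ.
V_out = 22.1 × 69.31 / (120 + 69.31) = 22.1 × 69.31/189.3 = 8.09 V.

V_out ≈ 8.09 V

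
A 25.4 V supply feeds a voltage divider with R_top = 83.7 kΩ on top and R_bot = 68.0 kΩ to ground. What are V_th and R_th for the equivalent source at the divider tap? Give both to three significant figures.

V_th = 11.4 V, R_th = 37.5 kΩ

V_th is the open-circuit tap voltage: 25.4 × 68.0/(83.7 + 68.0) = 11.4 V.
With the supply zeroed, R_top and R_bot appear in parallel from the tap: R_th = R_top‖R_bot = (83.7 × 68.0)/151.7 = 37.5 kΩ.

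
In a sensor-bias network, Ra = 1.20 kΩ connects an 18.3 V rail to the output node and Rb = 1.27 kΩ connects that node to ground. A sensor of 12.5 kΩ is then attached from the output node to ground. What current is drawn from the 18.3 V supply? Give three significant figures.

I ≈ 7.78 mA

Rb‖R_L = 1.153 kΩ, so the source sees Ra + Rb‖R_L = 2.353 kΩ.
I = 18.3 V / 2.353 kΩ = 7.78 mA.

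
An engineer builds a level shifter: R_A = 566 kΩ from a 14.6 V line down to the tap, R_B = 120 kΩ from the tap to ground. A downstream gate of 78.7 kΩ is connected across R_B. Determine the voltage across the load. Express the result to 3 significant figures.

V_out ≈ 1.13 V

The load sits in parallel with R_B: R_B‖R_L = (120 × 78.7) / (120 + 78.7) = 47.53 kΩ.
V_out = 14.6 × 47.53 / (566 + 47.53) = 14.6 × 47.53/613.5 = 1.13 V.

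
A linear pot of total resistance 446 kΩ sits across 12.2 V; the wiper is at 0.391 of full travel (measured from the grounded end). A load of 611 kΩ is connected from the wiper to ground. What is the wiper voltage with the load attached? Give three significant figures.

The wiper splits the pot into (1−α)R = 271.6 kΩ above and αR = 174.4 kΩ below.
Lower section ‖ load = 135.7 kΩ.
V_wiper = 12.2 × 135.7/(271.6 + 135.7) = 4.06 V.

V ≈ 4.06 V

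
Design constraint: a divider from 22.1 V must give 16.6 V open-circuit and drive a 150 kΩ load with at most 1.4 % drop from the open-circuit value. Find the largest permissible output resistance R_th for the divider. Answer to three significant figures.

R_th ≤ 2.13 kΩ

Loading drop = R_th/(R_th + R_L) ≤ 0.0140, so R_th ≤ R_L · ε/(1−ε) = 150 kΩ × 0.0140/0.9860 = 2.13 kΩ.
(Any R1, R2 with R2/(R1+R2) = 0.751 and R1‖R2 ≤ 2.13 kΩ will meet the spec.)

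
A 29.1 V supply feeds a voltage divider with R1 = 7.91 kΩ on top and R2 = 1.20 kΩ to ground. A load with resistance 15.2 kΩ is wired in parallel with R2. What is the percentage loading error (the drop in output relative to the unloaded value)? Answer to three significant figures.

The divider's output (Thévenin) resistance is R1‖R2 = 1.042 kΩ.
Fractional drop under load = R_th/(R_th + R_L) = 1.042 / (1.042 + 15.2) = 0.06415.
So the output falls by 6.42 %.

6.42 %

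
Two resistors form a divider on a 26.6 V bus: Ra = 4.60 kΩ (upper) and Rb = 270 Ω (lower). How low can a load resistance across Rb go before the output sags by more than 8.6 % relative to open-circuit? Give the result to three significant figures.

R_L(min) ≈ 2.71 kΩ

Output resistance R_th = Ra‖Rb = (4600 × 270)/4870 = 255.0 Ω.
The fractional drop is R_th/(R_th + R_L); requiring this ≤ 0.0860 gives R_L ≥ R_th(1/0.0860 − 1) = 255.0 × 10.63 = 2.71 kΩ.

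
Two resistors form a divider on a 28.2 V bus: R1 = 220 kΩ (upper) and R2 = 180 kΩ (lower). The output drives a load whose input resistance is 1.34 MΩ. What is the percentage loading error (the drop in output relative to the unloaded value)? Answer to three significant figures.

6.88 %

The divider's output (Thévenin) resistance is R1‖R2 = 99.00 kΩ.
Fractional drop under load = R_th/(R_th + R_L) = 99.00 / (99.00 + 1340) = 0.06880.
So the output falls by 6.88 %.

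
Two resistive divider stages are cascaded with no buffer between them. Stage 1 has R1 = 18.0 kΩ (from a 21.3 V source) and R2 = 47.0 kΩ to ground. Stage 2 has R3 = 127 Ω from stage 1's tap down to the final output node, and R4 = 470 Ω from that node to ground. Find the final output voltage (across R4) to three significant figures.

Stage 2 presents R3+R4 = 597.0 Ω as a load on stage 1's tap.
Stage 1's lower leg becomes R2‖(R3+R4) = 589.5 Ω, so V_mid = 21.3 × 589.5/18590 = 0.6755 V.
Stage 2 is itself unloaded: V_out = V_mid × R4/(R3+R4) = 0.6755 × 470/597.0 = 0.532 V.

V_out ≈ 0.532 V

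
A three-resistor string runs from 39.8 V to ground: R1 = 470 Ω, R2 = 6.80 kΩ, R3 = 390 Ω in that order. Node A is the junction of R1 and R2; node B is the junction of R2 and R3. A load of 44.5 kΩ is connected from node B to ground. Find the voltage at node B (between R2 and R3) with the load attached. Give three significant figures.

At node B, R3 is in parallel with the load: R3‖R_L = 386.6 Ω.
Below node A the resistance is R2 + (R3‖R_L) = 7187 Ω, so V_A = 39.8 × 7187/7657 = 37.36 V.
Then V_B = V_A × (R3‖R_L)/(R2 + R3‖R_L) = 37.36 × 386.6/7187 = 2.01 V.

V ≈ 2.01 V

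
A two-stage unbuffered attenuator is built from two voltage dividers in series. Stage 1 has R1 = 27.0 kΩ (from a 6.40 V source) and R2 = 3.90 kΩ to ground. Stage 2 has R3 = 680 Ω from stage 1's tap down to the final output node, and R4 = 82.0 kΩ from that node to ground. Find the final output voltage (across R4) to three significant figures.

V_out ≈ 0.769 V

Stage 2 presents R3+R4 = 82680 Ω as a load on stage 1's tap.
Stage 1's lower leg becomes R2‖(R3+R4) = 3724 Ω, so V_mid = 6.40 × 3724/30720 = 0.7758 V.
Stage 2 is itself unloaded: V_out = V_mid × R4/(R3+R4) = 0.7758 × 82000/82680 = 0.769 V.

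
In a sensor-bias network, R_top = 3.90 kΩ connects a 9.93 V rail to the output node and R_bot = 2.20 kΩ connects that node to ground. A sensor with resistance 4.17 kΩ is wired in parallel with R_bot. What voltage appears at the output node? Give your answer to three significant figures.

V_out ≈ 2.68 V

The load sits in parallel with R_bot: R_bot‖R_L = (2.20 × 4.17) / (2.20 + 4.17) = 1.440 kΩ.
V_out = 9.93 × 1.440 / (3.90 + 1.440) = 9.93 × 1.440/5.340 = 2.68 V.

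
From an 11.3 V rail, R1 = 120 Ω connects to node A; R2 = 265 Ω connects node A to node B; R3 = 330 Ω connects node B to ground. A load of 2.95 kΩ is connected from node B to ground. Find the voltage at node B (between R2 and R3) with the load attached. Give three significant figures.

V ≈ 4.92 V

At node B, R3 is in parallel with the load: R3‖R_L = 296.8 Ω.
Below node A the resistance is R2 + (R3‖R_L) = 561.8 Ω, so V_A = 11.3 × 561.8/681.8 = 9.311 V.
Then V_B = V_A × (R3‖R_L)/(R2 + R3‖R_L) = 9.311 × 296.8/561.8 = 4.92 V.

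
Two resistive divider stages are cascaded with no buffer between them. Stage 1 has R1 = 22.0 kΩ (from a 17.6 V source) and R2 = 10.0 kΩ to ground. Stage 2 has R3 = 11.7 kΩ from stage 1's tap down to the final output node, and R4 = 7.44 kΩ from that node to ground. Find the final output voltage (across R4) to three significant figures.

V_out ≈ 1.57 V

Stage 2 presents R3+R4 = 19.14 kΩ as a load on stage 1's tap.
Stage 1's lower leg becomes R2‖(R3+R4) = 6.568 kΩ, so V_mid = 17.6 × 6.568/28.57 = 4.047 V.
Stage 2 is itself unloaded: V_out = V_mid × R4/(R3+R4) = 4.047 × 7.44/19.14 = 1.57 V.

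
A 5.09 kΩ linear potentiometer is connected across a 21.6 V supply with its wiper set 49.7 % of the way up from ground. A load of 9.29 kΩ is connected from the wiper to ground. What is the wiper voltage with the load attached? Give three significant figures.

The wiper splits the pot into (1−α)R = 2.560 kΩ above and αR = 2.530 kΩ below.
Lower section ‖ load = 1.988 kΩ.
V_wiper = 21.6 × 1.988/(2.560 + 1.988) = 9.44 V.

V ≈ 9.44 V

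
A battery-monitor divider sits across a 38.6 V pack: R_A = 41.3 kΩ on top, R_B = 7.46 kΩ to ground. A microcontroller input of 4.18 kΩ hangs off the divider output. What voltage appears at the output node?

V_out ≈ 2.35 V

The load sits in parallel with R_B: R_B‖R_L = (7.46 × 4.18) / (7.46 + 4.18) = 2.679 kΩ.
V_out = 38.6 × 2.679 / (41.3 + 2.679) = 38.6 × 2.679/43.98 = 2.35 V.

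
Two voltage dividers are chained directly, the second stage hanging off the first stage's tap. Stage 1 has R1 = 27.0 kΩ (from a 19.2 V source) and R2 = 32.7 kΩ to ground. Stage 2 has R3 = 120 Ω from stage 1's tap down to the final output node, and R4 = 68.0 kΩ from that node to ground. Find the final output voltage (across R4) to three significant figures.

V_out ≈ 8.63 V

Stage 2 presents R3+R4 = 68120 Ω as a load on stage 1's tap.
Stage 1's lower leg becomes R2‖(R3+R4) = 22090 Ω, so V_mid = 19.2 × 22090/49090 = 8.641 V.
Stage 2 is itself unloaded: V_out = V_mid × R4/(R3+R4) = 8.641 × 68000/68120 = 8.63 V.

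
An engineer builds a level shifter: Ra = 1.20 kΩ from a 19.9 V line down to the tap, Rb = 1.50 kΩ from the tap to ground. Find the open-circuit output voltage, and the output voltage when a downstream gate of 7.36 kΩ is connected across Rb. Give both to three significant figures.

Open-circuit: V = 19.9 × 1.50/(1.20 + 1.50) = 11.1 V.
With the load, Rb becomes Rb‖R_L = 1.246 kΩ, so V = 19.9 × 1.246/2.446 = 10.1 V.

Unloaded: 11.1 V; loaded: 10.1 V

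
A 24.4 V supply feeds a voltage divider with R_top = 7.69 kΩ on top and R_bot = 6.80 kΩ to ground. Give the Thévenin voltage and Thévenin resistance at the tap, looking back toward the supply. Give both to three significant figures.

V_th is the open-circuit tap voltage: 24.4 × 6.80/(7.69 + 6.80) = 11.5 V.
With the supply zeroed, R_top and R_bot appear in parallel from the tap: R_th = R_top‖R_bot = (7.69 × 6.80)/14.49 = 3.61 kΩ.

V_th = 11.5 V, R_th = 3.61 kΩ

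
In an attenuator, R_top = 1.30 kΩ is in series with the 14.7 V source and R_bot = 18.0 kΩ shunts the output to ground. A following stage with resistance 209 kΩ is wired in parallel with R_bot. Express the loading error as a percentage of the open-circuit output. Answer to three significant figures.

The divider's output (Thévenin) resistance is R_top‖R_bot = 1.212 kΩ.
Fractional drop under load = R_th/(R_th + R_L) = 1.212 / (1.212 + 209) = 0.005768.
So the output falls by 0.577 %.

0.577 %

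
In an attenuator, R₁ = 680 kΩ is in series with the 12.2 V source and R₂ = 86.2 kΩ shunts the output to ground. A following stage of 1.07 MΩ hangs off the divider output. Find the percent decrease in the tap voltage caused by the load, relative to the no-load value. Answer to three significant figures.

The divider's output (Thévenin) resistance is R₁‖R₂ = 76.50 kΩ.
Fractional drop under load = R_th/(R_th + R_L) = 76.50 / (76.50 + 1070) = 0.06673.
So the output falls by 6.67 %.

6.67 %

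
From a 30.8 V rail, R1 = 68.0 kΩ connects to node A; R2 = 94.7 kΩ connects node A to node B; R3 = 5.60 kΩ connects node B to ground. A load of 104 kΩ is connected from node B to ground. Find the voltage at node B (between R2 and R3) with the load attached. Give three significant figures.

V ≈ 0.974 V

At node B, R3 is in parallel with the load: R3‖R_L = 5.314 kΩ.
Below node A the resistance is R2 + (R3‖R_L) = 100.0 kΩ, so V_A = 30.8 × 100.0/168.0 = 18.33 V.
Then V_B = V_A × (R3‖R_L)/(R2 + R3‖R_L) = 18.33 × 5.314/100.0 = 0.974 V.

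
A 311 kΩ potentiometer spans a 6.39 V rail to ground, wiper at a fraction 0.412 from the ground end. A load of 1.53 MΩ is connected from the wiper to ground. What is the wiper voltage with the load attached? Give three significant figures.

The wiper splits the pot into (1−α)R = 182.9 kΩ above and αR = 128.1 kΩ below.
Lower section ‖ load = 118.2 kΩ.
V_wiper = 6.39 × 118.2/(182.9 + 118.2) = 2.51 V.

V ≈ 2.51 V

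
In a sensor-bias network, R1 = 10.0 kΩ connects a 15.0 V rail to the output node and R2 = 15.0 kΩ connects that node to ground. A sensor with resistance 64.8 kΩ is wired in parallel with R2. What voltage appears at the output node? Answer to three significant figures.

V_out ≈ 8.24 V

The load sits in parallel with R2: R2‖R_L = (15.0 × 64.8) / (15.0 + 64.8) = 12.18 kΩ.
V_out = 15.0 × 12.18 / (10.0 + 12.18) = 15.0 × 12.18/22.18 = 8.24 V.
(Unloaded it would have been 9.00 V.)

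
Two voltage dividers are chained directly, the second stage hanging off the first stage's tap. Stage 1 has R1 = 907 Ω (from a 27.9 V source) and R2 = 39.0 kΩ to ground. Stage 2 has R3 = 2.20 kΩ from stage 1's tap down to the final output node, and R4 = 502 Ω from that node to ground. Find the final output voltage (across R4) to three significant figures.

Stage 2 presents R3+R4 = 2702 Ω as a load on stage 1's tap.
Stage 1's lower leg becomes R2‖(R3+R4) = 2527 Ω, so V_mid = 27.9 × 2527/3434 = 20.53 V.
Stage 2 is itself unloaded: V_out = V_mid × R4/(R3+R4) = 20.53 × 502/2702 = 3.81 V.

V_out ≈ 3.81 V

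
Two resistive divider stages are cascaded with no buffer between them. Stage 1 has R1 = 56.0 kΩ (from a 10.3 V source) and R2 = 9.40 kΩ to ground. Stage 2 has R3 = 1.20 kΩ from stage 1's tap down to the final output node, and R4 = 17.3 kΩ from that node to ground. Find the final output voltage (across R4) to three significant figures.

Stage 2 presents R3+R4 = 18.50 kΩ as a load on stage 1's tap.
Stage 1's lower leg becomes R2‖(R3+R4) = 6.233 kΩ, so V_mid = 10.3 × 6.233/62.23 = 1.032 V.
Stage 2 is itself unloaded: V_out = V_mid × R4/(R3+R4) = 1.032 × 17.3/18.50 = 0.965 V.

V_out ≈ 0.965 V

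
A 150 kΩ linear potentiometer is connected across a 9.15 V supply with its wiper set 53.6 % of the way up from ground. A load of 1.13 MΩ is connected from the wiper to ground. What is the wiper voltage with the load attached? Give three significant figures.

The wiper splits the pot into (1−α)R = 69.60 kΩ above and αR = 80.40 kΩ below.
Lower section ‖ load = 75.06 kΩ.
V_wiper = 9.15 × 75.06/(69.60 + 75.06) = 4.75 V.

V ≈ 4.75 V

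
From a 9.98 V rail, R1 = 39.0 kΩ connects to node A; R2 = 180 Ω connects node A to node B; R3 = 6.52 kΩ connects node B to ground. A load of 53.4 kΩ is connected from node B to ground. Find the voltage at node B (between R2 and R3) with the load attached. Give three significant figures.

At node B, R3 is in parallel with the load: R3‖R_L = 5811 Ω.
Below node A the resistance is R2 + (R3‖R_L) = 5991 Ω, so V_A = 9.98 × 5991/44990 = 1.329 V.
Then V_B = V_A × (R3‖R_L)/(R2 + R3‖R_L) = 1.329 × 5811/5991 = 1.29 V.

V ≈ 1.29 V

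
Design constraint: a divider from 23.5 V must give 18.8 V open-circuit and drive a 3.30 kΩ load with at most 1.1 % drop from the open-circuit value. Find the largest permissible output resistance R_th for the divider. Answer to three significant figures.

Loading drop = R_th/(R_th + R_L) ≤ 0.0110, so R_th ≤ R_L · ε/(1−ε) = 3.30 kΩ × 0.0110/0.9890 = 36.7 Ω.
(Any R1, R2 with R2/(R1+R2) = 0.800 and R1‖R2 ≤ 36.7 Ω will meet the spec.)

R_th ≤ 36.7 Ω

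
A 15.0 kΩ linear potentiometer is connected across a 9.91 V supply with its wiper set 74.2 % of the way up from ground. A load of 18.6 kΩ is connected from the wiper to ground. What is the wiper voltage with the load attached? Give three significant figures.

V ≈ 6.37 V

The wiper splits the pot into (1−α)R = 3.870 kΩ above and αR = 11.13 kΩ below.
Lower section ‖ load = 6.963 kΩ.
V_wiper = 9.91 × 6.963/(3.870 + 6.963) = 6.37 V.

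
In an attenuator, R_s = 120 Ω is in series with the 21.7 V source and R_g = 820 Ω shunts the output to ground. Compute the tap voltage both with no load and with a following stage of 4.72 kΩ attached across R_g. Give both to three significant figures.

Open-circuit: V = 21.7 × 820/(120 + 820) = 18.9 V.
With the load, R_g becomes R_g‖R_L = 698.6 Ω, so V = 21.7 × 698.6/818.6 = 18.5 V.

Unloaded: 18.9 V; loaded: 18.5 V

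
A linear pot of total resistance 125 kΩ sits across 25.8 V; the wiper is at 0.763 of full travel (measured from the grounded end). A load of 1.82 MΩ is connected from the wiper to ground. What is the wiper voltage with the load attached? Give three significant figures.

V ≈ 19.4 V

The wiper splits the pot into (1−α)R = 29.62 kΩ above and αR = 95.38 kΩ below.
Lower section ‖ load = 90.63 kΩ.
V_wiper = 25.8 × 90.63/(29.62 + 90.63) = 19.4 V.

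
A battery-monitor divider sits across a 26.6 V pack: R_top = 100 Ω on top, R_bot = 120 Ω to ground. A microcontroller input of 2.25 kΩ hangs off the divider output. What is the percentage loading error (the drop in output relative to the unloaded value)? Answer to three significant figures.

2.37 %

The divider's output (Thévenin) resistance is R_top‖R_bot = 54.55 Ω.
Fractional drop under load = R_th/(R_th + R_L) = 54.55 / (54.55 + 2250) = 0.02367.
So the output falls by 2.37 %.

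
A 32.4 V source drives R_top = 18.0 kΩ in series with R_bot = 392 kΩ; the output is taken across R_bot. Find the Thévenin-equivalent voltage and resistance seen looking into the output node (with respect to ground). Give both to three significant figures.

V_th is the open-circuit tap voltage: 32.4 × 392/(18.0 + 392) = 31.0 V.
With the supply zeroed, R_top and R_bot appear in parallel from the tap: R_th = R_top‖R_bot = (18.0 × 392)/410.0 = 17.2 kΩ.

V_th = 31.0 V, R_th = 17.2 kΩ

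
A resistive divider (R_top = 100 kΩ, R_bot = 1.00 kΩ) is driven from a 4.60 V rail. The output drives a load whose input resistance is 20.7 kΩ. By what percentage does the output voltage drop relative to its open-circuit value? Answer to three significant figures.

The divider's output (Thévenin) resistance is R_top‖R_bot = 0.9901 kΩ.
Fractional drop under load = R_th/(R_th + R_L) = 0.9901 / (0.9901 + 20.7) = 0.04565.
So the output falls by 4.56 %.

4.56 %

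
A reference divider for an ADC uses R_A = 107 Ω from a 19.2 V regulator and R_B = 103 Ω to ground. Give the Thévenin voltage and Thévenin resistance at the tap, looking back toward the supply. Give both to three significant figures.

V_th is the open-circuit tap voltage: 19.2 × 103/(107 + 103) = 9.42 V.
With the supply zeroed, R_A and R_B appear in parallel from the tap: R_th = R_A‖R_B = (107 × 103)/210.0 = 52.5 Ω.

V_th = 9.42 V, R_th = 52.5 Ω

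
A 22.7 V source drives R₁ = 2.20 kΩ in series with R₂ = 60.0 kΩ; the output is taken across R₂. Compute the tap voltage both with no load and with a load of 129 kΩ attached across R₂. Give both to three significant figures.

Open-circuit: V = 22.7 × 60.0/(2.20 + 60.0) = 21.9 V.
With the load, R₂ becomes R₂‖R_L = 40.95 kΩ, so V = 22.7 × 40.95/43.15 = 21.5 V.

Unloaded: 21.9 V; loaded: 21.5 V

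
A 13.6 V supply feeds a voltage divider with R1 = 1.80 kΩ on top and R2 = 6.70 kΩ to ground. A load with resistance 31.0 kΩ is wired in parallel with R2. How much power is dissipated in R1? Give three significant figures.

P ≈ 6.23 mW

Total resistance from the source is R1 + (R2‖R_L) = 7.309 kΩ, so I = 13.6/7.309 kΩ = 1.861 mA.
P = I²·R1 = (1.861 mA)² × 1.80 kΩ = 6.23 mW.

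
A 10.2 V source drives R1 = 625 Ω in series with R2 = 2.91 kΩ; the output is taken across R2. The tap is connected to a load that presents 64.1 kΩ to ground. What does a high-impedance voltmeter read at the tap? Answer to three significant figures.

The load sits in parallel with R2: R2‖R_L = (2910 × 64100) / (2910 + 64100) = 2784 Ω.
V_out = 10.2 × 2784 / (625 + 2784) = 10.2 × 2784/3409 = 8.33 V.

V_out ≈ 8.33 V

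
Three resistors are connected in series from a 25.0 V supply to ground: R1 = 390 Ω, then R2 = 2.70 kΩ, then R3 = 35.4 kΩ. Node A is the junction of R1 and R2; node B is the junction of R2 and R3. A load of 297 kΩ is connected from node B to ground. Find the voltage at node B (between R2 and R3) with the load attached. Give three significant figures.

At node B, R3 is in parallel with the load: R3‖R_L = 31630 Ω.
Below node A the resistance is R2 + (R3‖R_L) = 34330 Ω, so V_A = 25.0 × 34330/34720 = 24.72 V.
Then V_B = V_A × (R3‖R_L)/(R2 + R3‖R_L) = 24.72 × 31630/34330 = 22.8 V.

V ≈ 22.8 V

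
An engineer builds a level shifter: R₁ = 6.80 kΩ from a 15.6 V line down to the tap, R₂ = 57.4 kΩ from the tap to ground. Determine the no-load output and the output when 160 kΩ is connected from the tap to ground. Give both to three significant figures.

Unloaded: 13.9 V; loaded: 13.4 V

Open-circuit: V = 15.6 × 57.4/(6.80 + 57.4) = 13.9 V.
With the load, R₂ becomes R₂‖R_L = 42.24 kΩ, so V = 15.6 × 42.24/49.04 = 13.4 V.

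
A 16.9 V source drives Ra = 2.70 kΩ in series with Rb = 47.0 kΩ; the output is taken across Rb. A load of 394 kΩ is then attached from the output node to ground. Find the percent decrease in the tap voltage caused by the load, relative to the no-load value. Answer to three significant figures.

0.644 %

The divider's output (Thévenin) resistance is Ra‖Rb = 2.553 kΩ.
Fractional drop under load = R_th/(R_th + R_L) = 2.553 / (2.553 + 394) = 0.006439.
So the output falls by 0.644 %.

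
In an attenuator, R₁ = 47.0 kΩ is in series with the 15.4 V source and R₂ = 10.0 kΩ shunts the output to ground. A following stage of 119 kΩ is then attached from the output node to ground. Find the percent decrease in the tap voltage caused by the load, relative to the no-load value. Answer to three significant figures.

6.48 %

The divider's output (Thévenin) resistance is R₁‖R₂ = 8.246 kΩ.
Fractional drop under load = R_th/(R_th + R_L) = 8.246 / (8.246 + 119) = 0.06480.
So the output falls by 6.48 %.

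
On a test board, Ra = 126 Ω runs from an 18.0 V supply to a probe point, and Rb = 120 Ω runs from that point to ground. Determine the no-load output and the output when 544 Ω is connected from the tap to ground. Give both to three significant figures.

Unloaded: 8.78 V; loaded: 7.89 V

Open-circuit: V = 18.0 × 120/(126 + 120) = 8.78 V.
With the load, Rb becomes Rb‖R_L = 98.31 Ω, so V = 18.0 × 98.31/224.3 = 7.89 V.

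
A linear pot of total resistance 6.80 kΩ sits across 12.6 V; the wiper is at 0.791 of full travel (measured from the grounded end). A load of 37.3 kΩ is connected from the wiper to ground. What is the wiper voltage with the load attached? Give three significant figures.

V ≈ 9.68 V

The wiper splits the pot into (1−α)R = 1.421 kΩ above and αR = 5.379 kΩ below.
Lower section ‖ load = 4.701 kΩ.
V_wiper = 12.6 × 4.701/(1.421 + 4.701) = 9.68 V.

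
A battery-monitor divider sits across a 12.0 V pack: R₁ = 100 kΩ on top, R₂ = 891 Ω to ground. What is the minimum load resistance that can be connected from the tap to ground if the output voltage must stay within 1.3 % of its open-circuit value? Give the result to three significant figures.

Output resistance R_th = R₁‖R₂ = (100000 × 891)/100900 = 883.1 Ω.
The fractional drop is R_th/(R_th + R_L); requiring this ≤ 0.0130 gives R_L ≥ R_th(1/0.0130 − 1) = 883.1 × 75.92 = 67.1 kΩ.

R_L(min) ≈ 67.1 kΩ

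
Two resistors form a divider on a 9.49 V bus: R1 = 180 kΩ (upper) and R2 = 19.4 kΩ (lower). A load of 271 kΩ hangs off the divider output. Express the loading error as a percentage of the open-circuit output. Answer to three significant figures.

6.07 %

The divider's output (Thévenin) resistance is R1‖R2 = 17.51 kΩ.
Fractional drop under load = R_th/(R_th + R_L) = 17.51 / (17.51 + 271) = 0.06070.
So the output falls by 6.07 %.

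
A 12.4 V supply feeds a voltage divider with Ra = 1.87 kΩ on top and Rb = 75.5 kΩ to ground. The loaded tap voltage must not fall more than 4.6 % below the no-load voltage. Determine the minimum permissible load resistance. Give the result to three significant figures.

Output resistance R_th = Ra‖Rb = (1.87 × 75.5)/77.37 = 1.825 kΩ.
The fractional drop is R_th/(R_th + R_L); requiring this ≤ 0.0460 gives R_L ≥ R_th(1/0.0460 − 1) = 1.825 × 20.74 = 37.8 kΩ.

R_L(min) ≈ 37.8 kΩ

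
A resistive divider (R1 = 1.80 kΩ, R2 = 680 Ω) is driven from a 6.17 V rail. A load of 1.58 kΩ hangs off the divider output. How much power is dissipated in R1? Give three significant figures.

P ≈ 13.2 mW

Total resistance from the source is R1 + (R2‖R_L) = 2275 Ω, so I = 6.17/2275 Ω = 2.712 mA.
P = I²·R1 = (2.712 mA)² × 1.80 kΩ = 13.2 mW.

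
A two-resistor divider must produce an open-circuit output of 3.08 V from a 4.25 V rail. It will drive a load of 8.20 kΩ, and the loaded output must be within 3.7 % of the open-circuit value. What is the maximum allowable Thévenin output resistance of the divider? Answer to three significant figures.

R_th ≤ 315 Ω

Loading drop = R_th/(R_th + R_L) ≤ 0.0370, so R_th ≤ R_L · ε/(1−ε) = 8.20 kΩ × 0.0370/0.9630 = 315 Ω.
(Any R1, R2 with R2/(R1+R2) = 0.725 and R1‖R2 ≤ 315 Ω will meet the spec.)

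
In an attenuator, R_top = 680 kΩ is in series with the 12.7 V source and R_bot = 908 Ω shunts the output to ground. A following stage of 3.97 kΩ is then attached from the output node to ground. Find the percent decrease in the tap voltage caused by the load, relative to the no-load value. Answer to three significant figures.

18.6 %

The divider's output (Thévenin) resistance is R_top‖R_bot = 906.8 Ω.
Fractional drop under load = R_th/(R_th + R_L) = 906.8 / (906.8 + 3970) = 0.1859.
So the output falls by 18.6 %.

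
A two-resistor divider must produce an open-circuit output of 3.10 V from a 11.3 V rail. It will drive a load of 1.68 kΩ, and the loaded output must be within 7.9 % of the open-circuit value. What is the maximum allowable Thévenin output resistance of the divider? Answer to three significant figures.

Loading drop = R_th/(R_th + R_L) ≤ 0.0790, so R_th ≤ R_L · ε/(1−ε) = 1.68 kΩ × 0.0790/0.9210 = 144 Ω.

R_th ≤ 144 Ω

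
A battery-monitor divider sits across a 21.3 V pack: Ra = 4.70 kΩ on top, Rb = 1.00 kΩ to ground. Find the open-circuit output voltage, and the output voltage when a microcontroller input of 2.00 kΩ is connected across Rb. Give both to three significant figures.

Open-circuit: V = 21.3 × 1.00/(4.70 + 1.00) = 3.74 V.
With the load, Rb becomes Rb‖R_L = 0.6667 kΩ, so V = 21.3 × 0.6667/5.367 = 2.65 V.

Unloaded: 3.74 V; loaded: 2.65 V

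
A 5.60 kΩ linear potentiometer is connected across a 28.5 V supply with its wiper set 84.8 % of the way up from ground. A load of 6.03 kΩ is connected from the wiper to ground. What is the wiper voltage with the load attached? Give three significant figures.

V ≈ 21.6 V

The wiper splits the pot into (1−α)R = 851.2 Ω above and αR = 4749 Ω below.
Lower section ‖ load = 2657 Ω.
V_wiper = 28.5 × 2657/(851.2 + 2657) = 21.6 V.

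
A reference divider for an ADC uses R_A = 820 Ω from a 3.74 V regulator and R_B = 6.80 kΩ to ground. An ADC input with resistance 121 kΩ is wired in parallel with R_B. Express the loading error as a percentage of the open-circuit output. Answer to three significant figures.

The divider's output (Thévenin) resistance is R_A‖R_B = 731.8 Ω.
Fractional drop under load = R_th/(R_th + R_L) = 731.8 / (731.8 + 121000) = 0.006011.
So the output falls by 0.601 %.

0.601 %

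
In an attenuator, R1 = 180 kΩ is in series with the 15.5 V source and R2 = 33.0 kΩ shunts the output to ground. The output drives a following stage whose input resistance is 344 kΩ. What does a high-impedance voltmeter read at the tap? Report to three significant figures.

The load sits in parallel with R2: R2‖R_L = (33.0 × 344) / (33.0 + 344) = 30.11 kΩ.
V_out = 15.5 × 30.11 / (180 + 30.11) = 15.5 × 30.11/210.1 = 2.22 V.

V_out ≈ 2.22 V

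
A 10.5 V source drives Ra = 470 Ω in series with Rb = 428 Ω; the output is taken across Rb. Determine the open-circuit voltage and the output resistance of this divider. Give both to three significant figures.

V_th is the open-circuit tap voltage: 10.5 × 428/(470 + 428) = 5.00 V.
With the supply zeroed, Ra and Rb appear in parallel from the tap: R_th = Ra‖Rb = (470 × 428)/898.0 = 224 Ω.

V_th = 5.00 V, R_th = 224 Ω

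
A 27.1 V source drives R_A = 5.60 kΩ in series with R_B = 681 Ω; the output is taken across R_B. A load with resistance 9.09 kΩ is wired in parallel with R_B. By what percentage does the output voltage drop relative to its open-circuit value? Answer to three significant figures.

The divider's output (Thévenin) resistance is R_A‖R_B = 607.2 Ω.
Fractional drop under load = R_th/(R_th + R_L) = 607.2 / (607.2 + 9090) = 0.06261.
So the output falls by 6.26 %.

6.26 %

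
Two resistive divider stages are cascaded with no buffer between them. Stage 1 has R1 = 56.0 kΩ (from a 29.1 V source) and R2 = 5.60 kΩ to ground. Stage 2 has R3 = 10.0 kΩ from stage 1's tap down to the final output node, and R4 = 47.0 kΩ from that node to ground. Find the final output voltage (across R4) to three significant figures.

Stage 2 presents R3+R4 = 57.00 kΩ as a load on stage 1's tap.
Stage 1's lower leg becomes R2‖(R3+R4) = 5.099 kΩ, so V_mid = 29.1 × 5.099/61.10 = 2.429 V.
Stage 2 is itself unloaded: V_out = V_mid × R4/(R3+R4) = 2.429 × 47.0/57.00 = 2.00 V.

V_out ≈ 2.00 V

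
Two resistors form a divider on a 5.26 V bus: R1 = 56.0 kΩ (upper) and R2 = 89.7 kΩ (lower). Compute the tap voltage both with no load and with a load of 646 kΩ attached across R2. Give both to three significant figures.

Unloaded: 3.24 V; loaded: 3.07 V

Open-circuit: V = 5.26 × 89.7/(56.0 + 89.7) = 3.24 V.
With the load, R2 becomes R2‖R_L = 78.76 kΩ, so V = 5.26 × 78.76/134.8 = 3.07 V.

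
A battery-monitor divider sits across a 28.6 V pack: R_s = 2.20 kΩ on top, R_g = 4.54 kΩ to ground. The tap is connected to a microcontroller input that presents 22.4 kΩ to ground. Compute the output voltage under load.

V_out ≈ 18.1 V

The load sits in parallel with R_g: R_g‖R_L = (4.54 × 22.4) / (4.54 + 22.4) = 3.775 kΩ.
V_out = 28.6 × 3.775 / (2.20 + 3.775) = 28.6 × 3.775/5.975 = 18.1 V.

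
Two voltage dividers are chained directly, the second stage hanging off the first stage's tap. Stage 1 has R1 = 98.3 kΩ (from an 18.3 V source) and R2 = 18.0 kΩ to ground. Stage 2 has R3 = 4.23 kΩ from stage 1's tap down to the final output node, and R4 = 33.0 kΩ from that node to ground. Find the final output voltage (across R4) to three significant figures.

Stage 2 presents R3+R4 = 37.23 kΩ as a load on stage 1's tap.
Stage 1's lower leg becomes R2‖(R3+R4) = 12.13 kΩ, so V_mid = 18.3 × 12.13/110.4 = 2.011 V.
Stage 2 is itself unloaded: V_out = V_mid × R4/(R3+R4) = 2.011 × 33.0/37.23 = 1.78 V.

V_out ≈ 1.78 V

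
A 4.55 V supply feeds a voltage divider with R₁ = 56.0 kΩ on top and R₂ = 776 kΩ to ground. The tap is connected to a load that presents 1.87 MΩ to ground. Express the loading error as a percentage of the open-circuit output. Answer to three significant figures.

2.72 %

The divider's output (Thévenin) resistance is R₁‖R₂ = 52.23 kΩ.
Fractional drop under load = R_th/(R_th + R_L) = 52.23 / (52.23 + 1870) = 0.02717.
So the output falls by 2.72 %.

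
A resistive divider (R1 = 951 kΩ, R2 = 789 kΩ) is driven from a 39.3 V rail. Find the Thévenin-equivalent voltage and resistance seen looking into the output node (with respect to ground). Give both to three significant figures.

V_th = 17.8 V, R_th = 431 kΩ

V_th is the open-circuit tap voltage: 39.3 × 789/(951 + 789) = 17.8 V.
With the supply zeroed, R1 and R2 appear in parallel from the tap: R_th = R1‖R2 = (951 × 789)/1740 = 431 kΩ.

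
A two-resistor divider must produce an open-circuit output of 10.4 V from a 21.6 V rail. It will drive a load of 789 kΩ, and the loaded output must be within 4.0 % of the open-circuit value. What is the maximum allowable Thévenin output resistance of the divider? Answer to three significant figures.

Loading drop = R_th/(R_th + R_L) ≤ 0.0400, so R_th ≤ R_L · ε/(1−ε) = 789 kΩ × 0.0400/0.9600 = 32.9 kΩ.
(Any R1, R2 with R2/(R1+R2) = 0.481 and R1‖R2 ≤ 32.9 kΩ will meet the spec.)

R_th ≤ 32.9 kΩ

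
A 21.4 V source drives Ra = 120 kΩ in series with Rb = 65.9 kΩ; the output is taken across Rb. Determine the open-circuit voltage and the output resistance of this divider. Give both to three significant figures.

V_th is the open-circuit tap voltage: 21.4 × 65.9/(120 + 65.9) = 7.59 V.
With the supply zeroed, Ra and Rb appear in parallel from the tap: R_th = Ra‖Rb = (120 × 65.9)/185.9 = 42.5 kΩ.

V_th = 7.59 V, R_th = 42.5 kΩ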